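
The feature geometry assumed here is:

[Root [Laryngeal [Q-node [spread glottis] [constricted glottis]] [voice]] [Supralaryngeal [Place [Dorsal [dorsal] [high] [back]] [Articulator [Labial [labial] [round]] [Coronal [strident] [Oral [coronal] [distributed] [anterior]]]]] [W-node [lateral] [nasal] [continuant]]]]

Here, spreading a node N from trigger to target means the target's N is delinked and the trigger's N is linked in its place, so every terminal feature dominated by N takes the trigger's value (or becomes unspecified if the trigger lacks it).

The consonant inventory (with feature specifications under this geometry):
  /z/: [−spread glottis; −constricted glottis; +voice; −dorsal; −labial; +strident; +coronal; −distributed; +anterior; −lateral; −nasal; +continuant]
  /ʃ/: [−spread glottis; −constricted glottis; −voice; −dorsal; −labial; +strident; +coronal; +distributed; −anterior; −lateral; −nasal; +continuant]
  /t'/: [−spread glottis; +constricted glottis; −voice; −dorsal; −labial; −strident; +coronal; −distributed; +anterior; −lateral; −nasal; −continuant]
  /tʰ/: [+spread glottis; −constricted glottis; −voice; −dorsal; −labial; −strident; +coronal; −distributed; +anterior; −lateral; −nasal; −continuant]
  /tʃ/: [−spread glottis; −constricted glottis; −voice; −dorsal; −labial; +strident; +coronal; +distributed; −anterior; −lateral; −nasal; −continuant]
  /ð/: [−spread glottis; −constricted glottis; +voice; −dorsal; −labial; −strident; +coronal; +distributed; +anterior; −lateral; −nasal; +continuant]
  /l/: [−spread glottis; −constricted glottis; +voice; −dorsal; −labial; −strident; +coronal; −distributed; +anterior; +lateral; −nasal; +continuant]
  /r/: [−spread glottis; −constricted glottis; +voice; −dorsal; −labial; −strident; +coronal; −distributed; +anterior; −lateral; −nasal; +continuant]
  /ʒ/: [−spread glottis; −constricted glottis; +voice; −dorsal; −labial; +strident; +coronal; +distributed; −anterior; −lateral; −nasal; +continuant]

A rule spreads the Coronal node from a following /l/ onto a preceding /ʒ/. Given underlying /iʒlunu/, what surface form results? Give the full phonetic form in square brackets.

Terminals under Coronal in this geometry: [strident], [coronal], [distributed], [anterior].
The target acquires /l/'s values for everything under Coronal — [−strident], [+coronal], [−distributed], [+anterior] — while keeping its own [spread glottis], [constricted glottis], [voice], ….
This feature bundle is that of [r], so /iʒlunu/ surfaces as [irlunu].

[irlunu]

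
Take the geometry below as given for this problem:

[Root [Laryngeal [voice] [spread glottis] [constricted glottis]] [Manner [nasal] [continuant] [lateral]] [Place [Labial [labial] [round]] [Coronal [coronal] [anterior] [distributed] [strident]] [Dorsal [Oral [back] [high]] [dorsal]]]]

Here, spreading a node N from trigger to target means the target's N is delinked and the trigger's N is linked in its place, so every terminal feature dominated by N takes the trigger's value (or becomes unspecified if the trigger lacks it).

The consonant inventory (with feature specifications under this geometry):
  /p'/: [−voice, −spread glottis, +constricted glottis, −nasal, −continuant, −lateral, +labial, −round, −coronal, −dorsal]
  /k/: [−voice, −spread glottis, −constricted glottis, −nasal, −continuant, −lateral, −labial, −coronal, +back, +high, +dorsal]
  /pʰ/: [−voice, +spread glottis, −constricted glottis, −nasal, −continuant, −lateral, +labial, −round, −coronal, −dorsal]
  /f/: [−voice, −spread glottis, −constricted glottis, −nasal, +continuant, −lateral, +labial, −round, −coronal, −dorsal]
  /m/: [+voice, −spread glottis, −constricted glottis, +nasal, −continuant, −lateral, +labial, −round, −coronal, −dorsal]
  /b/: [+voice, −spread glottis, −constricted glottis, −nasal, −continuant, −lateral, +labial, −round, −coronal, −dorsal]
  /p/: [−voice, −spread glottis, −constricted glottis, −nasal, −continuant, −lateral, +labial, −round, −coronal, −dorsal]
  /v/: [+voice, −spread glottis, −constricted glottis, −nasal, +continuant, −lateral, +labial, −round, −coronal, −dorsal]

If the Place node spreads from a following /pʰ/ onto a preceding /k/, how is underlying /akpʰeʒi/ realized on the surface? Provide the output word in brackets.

Terminals under Place in this geometry: [labial], [round], [coronal], [anterior], [distributed], [strident], [back], [high], [dorsal].
Spreading Place from /pʰ/ onto /k/ replaces those values with /pʰ/'s: [+labial], [−round], [−coronal], [−dorsal]. Features outside Place ([voice], [spread glottis], [constricted glottis], …) stay as in /k/.
Among the inventory, only /p/ has exactly this specification, giving the surface form [appʰeʒi].

[appʰeʒi]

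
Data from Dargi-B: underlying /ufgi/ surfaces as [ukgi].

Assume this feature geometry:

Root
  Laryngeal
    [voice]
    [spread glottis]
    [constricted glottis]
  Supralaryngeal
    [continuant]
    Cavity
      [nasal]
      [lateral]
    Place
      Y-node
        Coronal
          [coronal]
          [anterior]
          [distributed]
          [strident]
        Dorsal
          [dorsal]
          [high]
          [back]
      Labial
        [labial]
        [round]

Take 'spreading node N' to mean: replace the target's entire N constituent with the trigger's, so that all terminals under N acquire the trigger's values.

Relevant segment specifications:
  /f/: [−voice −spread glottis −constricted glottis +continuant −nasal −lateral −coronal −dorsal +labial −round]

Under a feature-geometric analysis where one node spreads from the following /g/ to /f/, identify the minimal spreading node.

The alternation /f/ → [k] changes [continuant], [labial], [round], [dorsal], [high], [back] and nothing else.
The smallest constituent containing every changed terminal is Supralaryngeal — each of its daughters lacks at least one of the affected features.
Spreading Supralaryngeal from /g/ overwrites each of those terminals with /g/'s values, yielding exactly [k].
Had Root spread, [voice] would have taken /g/'s value; it stays as in /f/, confirming the spreading constituent is exactly Supralaryngeal.

Supralaryngeal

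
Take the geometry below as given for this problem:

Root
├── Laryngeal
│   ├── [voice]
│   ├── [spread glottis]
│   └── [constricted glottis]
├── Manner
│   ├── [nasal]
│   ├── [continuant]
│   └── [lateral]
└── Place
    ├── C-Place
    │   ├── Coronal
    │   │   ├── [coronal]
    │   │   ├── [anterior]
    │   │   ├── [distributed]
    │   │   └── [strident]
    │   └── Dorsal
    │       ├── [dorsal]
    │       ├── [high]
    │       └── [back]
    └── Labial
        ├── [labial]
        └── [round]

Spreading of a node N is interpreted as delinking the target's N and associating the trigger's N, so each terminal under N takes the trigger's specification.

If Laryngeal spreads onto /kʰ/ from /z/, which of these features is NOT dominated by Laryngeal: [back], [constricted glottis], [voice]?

Laryngeal dominates exactly [voice], [spread glottis], [constricted glottis].
Of the listed options, [voice], [constricted glottis] are among these and would be overwritten by spreading Laryngeal.
[back] is not within the Laryngeal subtree (it hangs from Dorsal), so /kʰ/'s [back] value survives.

[back]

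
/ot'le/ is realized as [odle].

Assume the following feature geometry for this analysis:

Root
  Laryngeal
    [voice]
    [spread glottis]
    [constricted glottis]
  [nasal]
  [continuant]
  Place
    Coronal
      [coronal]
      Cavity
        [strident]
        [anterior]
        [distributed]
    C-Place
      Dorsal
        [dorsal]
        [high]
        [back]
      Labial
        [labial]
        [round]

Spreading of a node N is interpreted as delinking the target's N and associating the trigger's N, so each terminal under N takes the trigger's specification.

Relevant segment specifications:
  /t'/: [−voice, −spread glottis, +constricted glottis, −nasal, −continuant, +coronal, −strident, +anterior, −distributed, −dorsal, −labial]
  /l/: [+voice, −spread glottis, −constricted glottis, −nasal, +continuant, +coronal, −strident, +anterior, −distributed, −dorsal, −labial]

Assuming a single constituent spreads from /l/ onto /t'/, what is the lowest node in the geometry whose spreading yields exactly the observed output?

Laryngeal

The alternation /t'/ → [d] changes [voice], [constricted glottis] and nothing else.
The smallest constituent containing every changed terminal is Laryngeal — each of its daughters lacks at least one of the affected features.
Spreading Laryngeal from /l/ overwrites each of those terminals with /l/'s values, yielding exactly [d].
[continuant] — on which /l/ differs from /t'/ — is unchanged, so Root cannot have spread; the constituent is no larger than Laryngeal.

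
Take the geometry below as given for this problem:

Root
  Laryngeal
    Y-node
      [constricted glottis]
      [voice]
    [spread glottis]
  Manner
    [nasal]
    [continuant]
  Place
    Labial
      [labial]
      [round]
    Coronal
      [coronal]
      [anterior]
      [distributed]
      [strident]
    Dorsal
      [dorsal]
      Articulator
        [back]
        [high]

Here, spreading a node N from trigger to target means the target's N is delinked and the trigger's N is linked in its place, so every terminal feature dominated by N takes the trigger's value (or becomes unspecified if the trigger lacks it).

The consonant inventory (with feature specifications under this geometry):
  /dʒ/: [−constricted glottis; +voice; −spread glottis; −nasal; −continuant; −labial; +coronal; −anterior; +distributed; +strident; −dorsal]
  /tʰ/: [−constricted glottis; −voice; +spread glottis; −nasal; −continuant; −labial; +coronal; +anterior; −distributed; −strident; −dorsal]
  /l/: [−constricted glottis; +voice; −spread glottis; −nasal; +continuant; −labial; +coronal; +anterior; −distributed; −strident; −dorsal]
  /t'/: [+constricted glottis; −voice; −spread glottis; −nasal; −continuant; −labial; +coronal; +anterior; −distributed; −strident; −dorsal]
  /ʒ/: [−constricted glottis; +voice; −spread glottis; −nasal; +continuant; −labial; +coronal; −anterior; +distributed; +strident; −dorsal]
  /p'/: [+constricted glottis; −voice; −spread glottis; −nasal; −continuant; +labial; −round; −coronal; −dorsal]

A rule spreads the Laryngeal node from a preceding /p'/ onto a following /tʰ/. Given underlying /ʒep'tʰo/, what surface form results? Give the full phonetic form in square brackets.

[ʒep't'o]

Laryngeal immediately or transitively dominates [constricted glottis], [voice], [spread glottis].
The target acquires /p'/'s values for everything under Laryngeal — [+constricted glottis], [−voice], [−spread glottis] — while keeping its own [nasal], [continuant], [labial], ….
The resulting bundle matches /t'/ in the inventory; substituting it for /tʰ/ gives [ʒep't'o].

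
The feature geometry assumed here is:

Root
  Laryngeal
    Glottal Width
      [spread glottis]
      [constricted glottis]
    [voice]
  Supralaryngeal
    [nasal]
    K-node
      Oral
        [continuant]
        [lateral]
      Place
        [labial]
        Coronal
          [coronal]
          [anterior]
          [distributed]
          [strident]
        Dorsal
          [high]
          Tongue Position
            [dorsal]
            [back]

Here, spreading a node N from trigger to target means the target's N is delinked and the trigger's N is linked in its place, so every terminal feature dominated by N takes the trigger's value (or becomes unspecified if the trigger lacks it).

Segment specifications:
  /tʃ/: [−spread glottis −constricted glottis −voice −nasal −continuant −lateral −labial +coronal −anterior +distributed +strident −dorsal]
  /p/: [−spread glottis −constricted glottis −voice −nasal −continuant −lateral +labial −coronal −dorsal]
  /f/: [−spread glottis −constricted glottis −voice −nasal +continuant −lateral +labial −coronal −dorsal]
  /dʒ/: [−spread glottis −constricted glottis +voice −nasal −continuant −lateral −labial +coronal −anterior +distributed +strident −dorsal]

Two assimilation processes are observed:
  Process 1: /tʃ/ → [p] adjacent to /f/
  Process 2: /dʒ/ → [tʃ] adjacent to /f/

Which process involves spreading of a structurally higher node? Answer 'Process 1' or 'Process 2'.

In Process 1, [labial], [coronal], [anterior], [distributed], [strident] change, so the minimal spreading node is Place at depth 3.
In Process 2, [voice] changes, so the minimal spreading node is [voice] at depth 2.
Depth 2 < depth 3; Process 2 involves the structurally higher constituent [voice].

Process 2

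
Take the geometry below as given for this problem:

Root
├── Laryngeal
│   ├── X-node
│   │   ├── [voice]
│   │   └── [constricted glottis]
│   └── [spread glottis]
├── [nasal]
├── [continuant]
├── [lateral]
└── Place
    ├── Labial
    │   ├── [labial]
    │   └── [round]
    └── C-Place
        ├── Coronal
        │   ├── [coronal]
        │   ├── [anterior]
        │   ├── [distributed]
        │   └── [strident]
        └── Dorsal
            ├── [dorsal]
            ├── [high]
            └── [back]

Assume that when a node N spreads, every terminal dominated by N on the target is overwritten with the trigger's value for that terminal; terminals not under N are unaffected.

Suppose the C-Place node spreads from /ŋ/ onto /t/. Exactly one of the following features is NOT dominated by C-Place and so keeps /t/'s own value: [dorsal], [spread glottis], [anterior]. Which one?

The terminals dominated by C-Place are [coronal], [anterior], [distributed], [strident], [dorsal], [high], [back].
Spreading C-Place replaces [anterior], [dorsal] with the trigger's values, since each sits inside the C-Place constituent.
[spread glottis] attaches under Laryngeal, not under C-Place, so /t/ retains its own value for [spread glottis].

[spread glottis]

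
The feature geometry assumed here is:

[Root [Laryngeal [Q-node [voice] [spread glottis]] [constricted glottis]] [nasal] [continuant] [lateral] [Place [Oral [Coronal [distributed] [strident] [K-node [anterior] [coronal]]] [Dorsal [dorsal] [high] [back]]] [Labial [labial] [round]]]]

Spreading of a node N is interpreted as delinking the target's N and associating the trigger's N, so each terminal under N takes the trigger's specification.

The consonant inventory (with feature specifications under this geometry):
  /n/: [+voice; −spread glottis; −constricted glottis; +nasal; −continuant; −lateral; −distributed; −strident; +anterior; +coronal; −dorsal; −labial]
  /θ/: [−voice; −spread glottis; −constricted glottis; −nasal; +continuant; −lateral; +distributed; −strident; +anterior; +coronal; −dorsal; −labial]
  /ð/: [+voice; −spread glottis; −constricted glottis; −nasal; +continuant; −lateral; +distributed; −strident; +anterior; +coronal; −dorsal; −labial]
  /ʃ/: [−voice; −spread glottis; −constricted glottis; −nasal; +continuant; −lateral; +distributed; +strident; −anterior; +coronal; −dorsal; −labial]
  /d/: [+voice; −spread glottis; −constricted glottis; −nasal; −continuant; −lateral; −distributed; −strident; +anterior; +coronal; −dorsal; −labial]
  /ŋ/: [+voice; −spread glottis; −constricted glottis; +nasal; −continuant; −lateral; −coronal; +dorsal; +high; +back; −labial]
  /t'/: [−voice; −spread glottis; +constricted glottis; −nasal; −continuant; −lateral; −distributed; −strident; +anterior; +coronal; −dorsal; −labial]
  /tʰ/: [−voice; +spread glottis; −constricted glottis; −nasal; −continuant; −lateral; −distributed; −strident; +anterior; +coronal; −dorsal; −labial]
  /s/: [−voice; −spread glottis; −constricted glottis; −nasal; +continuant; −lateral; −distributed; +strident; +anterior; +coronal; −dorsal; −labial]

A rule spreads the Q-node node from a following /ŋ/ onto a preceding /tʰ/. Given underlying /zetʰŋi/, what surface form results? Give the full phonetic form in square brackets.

[zedŋi]

The Q-node node dominates the terminals [voice], [spread glottis].
The target acquires /ŋ/'s values for everything under Q-node — [+voice], [−spread glottis] — while keeping its own [constricted glottis], [nasal], [continuant], ….
Among the inventory, only /d/ has exactly this specification, giving the surface form [zedŋi].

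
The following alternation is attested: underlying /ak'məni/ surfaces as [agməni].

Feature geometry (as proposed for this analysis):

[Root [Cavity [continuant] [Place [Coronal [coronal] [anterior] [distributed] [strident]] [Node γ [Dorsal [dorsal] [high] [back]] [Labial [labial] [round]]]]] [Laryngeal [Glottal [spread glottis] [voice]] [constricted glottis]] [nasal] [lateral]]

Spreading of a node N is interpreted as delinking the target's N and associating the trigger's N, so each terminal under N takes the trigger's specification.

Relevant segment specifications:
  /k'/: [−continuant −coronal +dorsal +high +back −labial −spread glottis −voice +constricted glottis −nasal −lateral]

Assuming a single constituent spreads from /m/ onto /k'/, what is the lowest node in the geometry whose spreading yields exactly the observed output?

Laryngeal

/k'/ and [g] differ in [voice], [constricted glottis]; every other specified feature is identical.
In this geometry the lowest node dominating all of them is Laryngeal: every daughter of Laryngeal dominates only a proper subset, so no lower node suffices.
Delinking /k'/'s Laryngeal and associating /m/'s Laryngeal gives precisely the feature bundle of [g].
Since [labial], [nasal] are preserved even though /m/ disagrees there, no node above Laryngeal spread.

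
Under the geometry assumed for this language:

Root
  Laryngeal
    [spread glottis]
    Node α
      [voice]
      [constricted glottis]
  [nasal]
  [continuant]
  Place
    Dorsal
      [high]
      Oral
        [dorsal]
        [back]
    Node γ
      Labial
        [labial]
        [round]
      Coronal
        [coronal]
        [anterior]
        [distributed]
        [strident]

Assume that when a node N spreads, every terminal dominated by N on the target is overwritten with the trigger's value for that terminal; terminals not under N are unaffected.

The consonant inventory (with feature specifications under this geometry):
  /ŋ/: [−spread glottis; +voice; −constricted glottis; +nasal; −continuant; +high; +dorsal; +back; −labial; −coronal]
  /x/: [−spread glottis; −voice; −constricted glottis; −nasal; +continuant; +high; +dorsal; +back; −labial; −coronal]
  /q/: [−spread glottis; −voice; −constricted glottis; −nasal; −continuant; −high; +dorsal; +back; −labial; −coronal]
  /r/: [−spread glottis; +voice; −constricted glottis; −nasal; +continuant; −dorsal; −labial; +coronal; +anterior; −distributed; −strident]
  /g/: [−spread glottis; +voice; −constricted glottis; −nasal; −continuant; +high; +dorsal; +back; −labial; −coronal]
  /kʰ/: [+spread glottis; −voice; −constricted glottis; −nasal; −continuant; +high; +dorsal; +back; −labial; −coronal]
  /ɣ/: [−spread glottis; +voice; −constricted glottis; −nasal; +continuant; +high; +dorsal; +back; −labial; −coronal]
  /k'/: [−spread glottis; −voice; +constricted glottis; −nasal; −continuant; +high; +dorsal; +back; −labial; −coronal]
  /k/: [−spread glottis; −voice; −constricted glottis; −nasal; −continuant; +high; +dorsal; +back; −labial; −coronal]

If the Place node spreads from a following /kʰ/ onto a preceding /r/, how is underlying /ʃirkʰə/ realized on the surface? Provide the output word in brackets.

[ʃiɣkʰə]

Terminals under Place in this geometry: [high], [dorsal], [back], [labial], [round], [coronal], [anterior], [distributed], [strident].
After delinking /r/'s Place and linking /kʰ/'s, the affected terminals become [+high], [+dorsal], [+back], [−labial], [−coronal]; [spread glottis], [voice], [constricted glottis], … (outside Place) are retained from /r/.
This feature bundle is that of [ɣ], so /ʃirkʰə/ surfaces as [ʃiɣkʰə].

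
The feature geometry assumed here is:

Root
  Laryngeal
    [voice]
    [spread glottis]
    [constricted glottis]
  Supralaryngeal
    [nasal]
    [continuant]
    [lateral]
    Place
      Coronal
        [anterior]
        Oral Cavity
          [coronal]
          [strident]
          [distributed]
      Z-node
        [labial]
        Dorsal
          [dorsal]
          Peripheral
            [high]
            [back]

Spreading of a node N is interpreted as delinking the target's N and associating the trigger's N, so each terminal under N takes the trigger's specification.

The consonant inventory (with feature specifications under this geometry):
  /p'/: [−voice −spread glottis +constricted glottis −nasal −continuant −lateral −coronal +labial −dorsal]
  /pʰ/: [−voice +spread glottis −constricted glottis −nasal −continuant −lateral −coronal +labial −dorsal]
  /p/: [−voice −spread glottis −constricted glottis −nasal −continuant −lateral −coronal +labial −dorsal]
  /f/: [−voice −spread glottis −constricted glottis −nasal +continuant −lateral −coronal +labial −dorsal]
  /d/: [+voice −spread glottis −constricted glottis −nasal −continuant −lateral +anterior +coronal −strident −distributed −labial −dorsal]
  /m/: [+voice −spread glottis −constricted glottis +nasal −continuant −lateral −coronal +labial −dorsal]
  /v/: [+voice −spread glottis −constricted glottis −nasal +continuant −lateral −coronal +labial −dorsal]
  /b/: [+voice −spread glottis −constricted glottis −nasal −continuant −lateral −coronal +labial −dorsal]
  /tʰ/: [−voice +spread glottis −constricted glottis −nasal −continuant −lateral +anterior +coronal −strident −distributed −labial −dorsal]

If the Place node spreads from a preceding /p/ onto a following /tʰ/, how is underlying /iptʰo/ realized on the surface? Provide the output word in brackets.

Terminals under Place in this geometry: [anterior], [coronal], [strident], [distributed], [labial], [dorsal], [high], [back].
After delinking /tʰ/'s Place and linking /p/'s, the affected terminals become [−coronal], [+labial], [−dorsal]; [voice], [spread glottis], [constricted glottis], … (outside Place) are retained from /tʰ/.
The resulting bundle matches /pʰ/ in the inventory; substituting it for /tʰ/ gives [ippʰo].

[ippʰo]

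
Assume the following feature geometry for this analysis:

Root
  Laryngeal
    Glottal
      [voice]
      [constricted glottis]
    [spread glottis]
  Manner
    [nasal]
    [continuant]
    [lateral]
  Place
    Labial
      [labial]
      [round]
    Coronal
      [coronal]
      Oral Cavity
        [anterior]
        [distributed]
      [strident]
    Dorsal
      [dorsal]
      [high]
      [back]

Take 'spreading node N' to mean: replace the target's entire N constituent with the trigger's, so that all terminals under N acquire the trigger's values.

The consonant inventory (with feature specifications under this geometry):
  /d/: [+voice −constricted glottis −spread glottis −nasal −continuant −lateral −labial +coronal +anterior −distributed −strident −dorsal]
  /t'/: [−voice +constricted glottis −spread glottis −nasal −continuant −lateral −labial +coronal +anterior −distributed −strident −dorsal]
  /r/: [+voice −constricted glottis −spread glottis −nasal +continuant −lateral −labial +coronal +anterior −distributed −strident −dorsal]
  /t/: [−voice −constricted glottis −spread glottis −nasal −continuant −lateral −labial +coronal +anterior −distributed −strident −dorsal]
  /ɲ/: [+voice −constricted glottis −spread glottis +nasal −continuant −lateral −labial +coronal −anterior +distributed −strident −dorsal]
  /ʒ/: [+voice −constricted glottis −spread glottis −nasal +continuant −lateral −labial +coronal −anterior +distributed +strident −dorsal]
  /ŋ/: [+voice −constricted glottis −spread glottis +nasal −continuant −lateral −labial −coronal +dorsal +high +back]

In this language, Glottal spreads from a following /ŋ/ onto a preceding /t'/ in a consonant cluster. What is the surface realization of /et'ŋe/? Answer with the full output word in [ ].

[edŋe]

Glottal immediately or transitively dominates [voice], [constricted glottis].
The target acquires /ŋ/'s values for everything under Glottal — [+voice], [−constricted glottis] — while keeping its own [spread glottis], [nasal], [continuant], ….
Among the inventory, only /d/ has exactly this specification, giving the surface form [edŋe].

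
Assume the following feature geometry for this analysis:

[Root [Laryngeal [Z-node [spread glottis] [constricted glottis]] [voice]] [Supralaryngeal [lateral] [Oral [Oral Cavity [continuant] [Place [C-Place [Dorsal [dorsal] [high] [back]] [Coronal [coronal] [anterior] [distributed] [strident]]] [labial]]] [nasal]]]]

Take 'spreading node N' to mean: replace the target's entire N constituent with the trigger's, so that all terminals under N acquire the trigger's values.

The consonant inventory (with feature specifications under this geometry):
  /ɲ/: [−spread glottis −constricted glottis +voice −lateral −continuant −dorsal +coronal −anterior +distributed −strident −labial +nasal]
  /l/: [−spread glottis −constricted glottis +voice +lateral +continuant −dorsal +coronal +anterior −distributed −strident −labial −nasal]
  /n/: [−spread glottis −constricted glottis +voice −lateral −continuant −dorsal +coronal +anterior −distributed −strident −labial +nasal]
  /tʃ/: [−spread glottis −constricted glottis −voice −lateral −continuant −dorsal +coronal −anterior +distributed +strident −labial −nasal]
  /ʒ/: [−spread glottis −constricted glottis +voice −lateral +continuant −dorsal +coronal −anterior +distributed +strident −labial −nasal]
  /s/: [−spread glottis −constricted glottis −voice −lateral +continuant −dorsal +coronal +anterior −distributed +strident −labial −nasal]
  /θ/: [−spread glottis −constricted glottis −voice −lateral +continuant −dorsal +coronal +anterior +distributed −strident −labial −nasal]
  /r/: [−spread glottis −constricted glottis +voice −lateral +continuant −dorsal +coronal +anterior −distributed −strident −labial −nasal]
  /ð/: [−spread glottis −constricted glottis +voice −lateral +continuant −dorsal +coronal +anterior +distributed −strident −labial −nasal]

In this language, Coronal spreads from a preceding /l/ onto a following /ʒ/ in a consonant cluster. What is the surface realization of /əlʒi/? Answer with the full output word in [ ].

[əlri]

Terminals under Coronal in this geometry: [coronal], [anterior], [distributed], [strident].
After delinking /ʒ/'s Coronal and linking /l/'s, the affected terminals become [+coronal], [+anterior], [−distributed], [−strident]; [spread glottis], [constricted glottis], [voice], … (outside Coronal) are retained from /ʒ/.
Among the inventory, only /r/ has exactly this specification, giving the surface form [əlri].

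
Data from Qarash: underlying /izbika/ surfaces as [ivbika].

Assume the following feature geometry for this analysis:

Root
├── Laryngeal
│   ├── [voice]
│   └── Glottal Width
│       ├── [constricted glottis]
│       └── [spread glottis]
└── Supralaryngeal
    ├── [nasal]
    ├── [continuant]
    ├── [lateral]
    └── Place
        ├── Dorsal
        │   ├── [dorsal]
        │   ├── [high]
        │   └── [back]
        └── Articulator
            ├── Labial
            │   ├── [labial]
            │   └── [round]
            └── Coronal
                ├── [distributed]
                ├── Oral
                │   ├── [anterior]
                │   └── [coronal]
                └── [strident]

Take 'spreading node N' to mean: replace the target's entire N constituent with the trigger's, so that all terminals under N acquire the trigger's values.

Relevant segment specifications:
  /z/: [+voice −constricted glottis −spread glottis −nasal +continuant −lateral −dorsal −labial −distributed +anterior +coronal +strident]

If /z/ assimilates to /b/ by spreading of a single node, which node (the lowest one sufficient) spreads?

Articulator

Feature comparison: [labial], [round], [coronal], [anterior], [distributed], [strident] differ between /z/ and [v]; the remaining terminals match.
The smallest constituent containing every changed terminal is Articulator — each of its daughters lacks at least one of the affected features.
Delinking /z/'s Articulator and associating /b/'s Articulator gives precisely the feature bundle of [v].
[continuant] stays as in /z/ although /b/ differs there, so no node dominating it spread; among the remaining candidates Articulator is the lowest that derives the output.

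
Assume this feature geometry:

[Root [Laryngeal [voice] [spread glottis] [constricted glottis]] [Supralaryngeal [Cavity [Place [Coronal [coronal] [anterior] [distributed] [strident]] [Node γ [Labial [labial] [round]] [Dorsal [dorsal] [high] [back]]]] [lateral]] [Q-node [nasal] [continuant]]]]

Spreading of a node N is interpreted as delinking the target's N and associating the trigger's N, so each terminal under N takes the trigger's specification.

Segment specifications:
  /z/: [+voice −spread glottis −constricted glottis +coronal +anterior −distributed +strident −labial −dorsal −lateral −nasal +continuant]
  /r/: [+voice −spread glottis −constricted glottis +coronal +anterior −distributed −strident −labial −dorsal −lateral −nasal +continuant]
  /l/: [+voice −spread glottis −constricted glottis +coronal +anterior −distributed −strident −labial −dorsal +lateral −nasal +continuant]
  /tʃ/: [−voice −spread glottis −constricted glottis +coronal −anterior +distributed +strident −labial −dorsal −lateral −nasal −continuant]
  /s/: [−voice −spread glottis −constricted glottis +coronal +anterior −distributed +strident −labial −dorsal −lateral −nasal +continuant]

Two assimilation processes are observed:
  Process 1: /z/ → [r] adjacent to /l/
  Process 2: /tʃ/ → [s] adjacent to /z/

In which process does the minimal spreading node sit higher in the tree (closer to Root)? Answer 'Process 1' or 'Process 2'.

Process 2

Process 1: the feature that changes is [strident]; the minimal node is [strident] (depth 5).
In Process 2, [continuant], [anterior], [distributed] change, so the minimal spreading node is Supralaryngeal at depth 1.
Supralaryngeal (depth 1) sits above [strident] (depth 5), making Process 2 the one with the higher spreading node.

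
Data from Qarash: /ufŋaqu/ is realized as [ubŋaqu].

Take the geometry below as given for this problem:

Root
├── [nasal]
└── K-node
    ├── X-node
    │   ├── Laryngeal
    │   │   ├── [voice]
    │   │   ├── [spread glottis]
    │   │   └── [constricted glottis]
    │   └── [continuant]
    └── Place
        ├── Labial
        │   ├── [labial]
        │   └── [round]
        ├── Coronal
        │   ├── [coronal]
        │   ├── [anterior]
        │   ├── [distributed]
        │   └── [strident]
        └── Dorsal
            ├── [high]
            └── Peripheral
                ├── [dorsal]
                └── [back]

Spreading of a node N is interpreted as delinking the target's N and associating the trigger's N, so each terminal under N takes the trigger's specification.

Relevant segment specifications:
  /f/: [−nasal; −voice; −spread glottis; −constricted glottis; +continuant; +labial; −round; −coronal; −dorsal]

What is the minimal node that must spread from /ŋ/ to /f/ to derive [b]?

/f/ and [b] differ in [voice], [continuant]; every other specified feature is identical.
These terminals are all dominated by X-node, and no proper subconstituent of X-node covers them all; X-node is their lowest common ancestor.
If X-node spreads, every terminal under it takes /ŋ/'s value, producing [b] as observed.
Since [dorsal], [labial] are preserved even though /ŋ/ disagrees there, no node above X-node spread.

X-node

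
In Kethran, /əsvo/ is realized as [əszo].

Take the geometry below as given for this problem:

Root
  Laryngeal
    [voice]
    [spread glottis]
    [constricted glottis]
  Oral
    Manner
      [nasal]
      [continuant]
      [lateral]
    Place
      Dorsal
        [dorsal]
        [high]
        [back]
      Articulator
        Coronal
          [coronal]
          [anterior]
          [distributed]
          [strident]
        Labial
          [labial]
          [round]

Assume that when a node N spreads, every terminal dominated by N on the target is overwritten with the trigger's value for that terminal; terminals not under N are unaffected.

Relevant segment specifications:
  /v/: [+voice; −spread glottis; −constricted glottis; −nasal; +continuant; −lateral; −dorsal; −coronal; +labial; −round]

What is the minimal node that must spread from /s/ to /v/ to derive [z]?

/v/ and [z] differ in [labial], [round], [coronal], [anterior], [distributed], [strident]; every other specified feature is identical.
These terminals are all dominated by Articulator, and no proper subconstituent of Articulator covers them all; Articulator is their lowest common ancestor.
Spreading Articulator from /s/ overwrites each of those terminals with /s/'s values, yielding exactly [z].
[voice], a feature on which the two segments disagree outside Articulator, is unchanged — nothing dominating it spread, and Articulator is the minimal sufficient constituent.

Articulator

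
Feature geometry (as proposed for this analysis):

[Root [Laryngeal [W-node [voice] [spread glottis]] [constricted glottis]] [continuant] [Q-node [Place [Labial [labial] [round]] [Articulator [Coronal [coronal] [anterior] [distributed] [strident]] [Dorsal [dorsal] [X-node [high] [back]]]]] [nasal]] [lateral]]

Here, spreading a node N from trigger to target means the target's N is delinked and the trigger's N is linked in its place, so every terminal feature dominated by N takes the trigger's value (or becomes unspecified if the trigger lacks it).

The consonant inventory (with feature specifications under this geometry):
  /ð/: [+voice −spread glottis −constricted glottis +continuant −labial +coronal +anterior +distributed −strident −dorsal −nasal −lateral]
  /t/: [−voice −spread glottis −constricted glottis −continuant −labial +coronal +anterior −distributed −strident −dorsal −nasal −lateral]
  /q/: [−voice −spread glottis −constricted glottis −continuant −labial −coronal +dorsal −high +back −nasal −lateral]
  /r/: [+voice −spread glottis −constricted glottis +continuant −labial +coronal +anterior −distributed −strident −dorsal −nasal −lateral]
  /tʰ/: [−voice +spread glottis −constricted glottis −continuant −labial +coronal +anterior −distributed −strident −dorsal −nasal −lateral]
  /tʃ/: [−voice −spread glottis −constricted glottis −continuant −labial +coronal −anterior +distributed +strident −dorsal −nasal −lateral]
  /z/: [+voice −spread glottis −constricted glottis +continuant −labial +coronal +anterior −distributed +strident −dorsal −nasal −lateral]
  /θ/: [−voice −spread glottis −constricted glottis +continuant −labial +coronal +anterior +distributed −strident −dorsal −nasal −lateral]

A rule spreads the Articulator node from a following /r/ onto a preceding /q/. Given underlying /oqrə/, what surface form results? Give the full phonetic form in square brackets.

[otrə]

Terminals under Articulator in this geometry: [coronal], [anterior], [distributed], [strident], [dorsal], [high], [back].
After delinking /q/'s Articulator and linking /r/'s, the affected terminals become [+coronal], [+anterior], [−distributed], [−strident], [−dorsal]; [voice], [spread glottis], [constricted glottis], … (outside Articulator) are retained from /q/.
The resulting bundle matches /t/ in the inventory; substituting it for /q/ gives [otrə].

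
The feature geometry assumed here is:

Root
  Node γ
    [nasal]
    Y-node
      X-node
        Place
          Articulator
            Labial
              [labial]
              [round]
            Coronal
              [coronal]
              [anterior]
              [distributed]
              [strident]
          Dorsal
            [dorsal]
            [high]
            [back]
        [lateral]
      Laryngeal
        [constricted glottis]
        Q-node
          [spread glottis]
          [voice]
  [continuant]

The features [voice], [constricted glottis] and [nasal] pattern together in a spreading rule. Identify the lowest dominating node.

[voice]: Root ▹ Node γ ▹ Y-node ▹ Laryngeal ▹ Q-node ▹ [voice].
[constricted glottis]: Root ▹ Node γ ▹ Y-node ▹ Laryngeal ▹ [constricted glottis].
[nasal]: Root ▹ Node γ ▹ [nasal].
These paths first converge at Node γ; no daughter of Node γ dominates all 3 features, so Node γ is the minimal constituent.

Node γ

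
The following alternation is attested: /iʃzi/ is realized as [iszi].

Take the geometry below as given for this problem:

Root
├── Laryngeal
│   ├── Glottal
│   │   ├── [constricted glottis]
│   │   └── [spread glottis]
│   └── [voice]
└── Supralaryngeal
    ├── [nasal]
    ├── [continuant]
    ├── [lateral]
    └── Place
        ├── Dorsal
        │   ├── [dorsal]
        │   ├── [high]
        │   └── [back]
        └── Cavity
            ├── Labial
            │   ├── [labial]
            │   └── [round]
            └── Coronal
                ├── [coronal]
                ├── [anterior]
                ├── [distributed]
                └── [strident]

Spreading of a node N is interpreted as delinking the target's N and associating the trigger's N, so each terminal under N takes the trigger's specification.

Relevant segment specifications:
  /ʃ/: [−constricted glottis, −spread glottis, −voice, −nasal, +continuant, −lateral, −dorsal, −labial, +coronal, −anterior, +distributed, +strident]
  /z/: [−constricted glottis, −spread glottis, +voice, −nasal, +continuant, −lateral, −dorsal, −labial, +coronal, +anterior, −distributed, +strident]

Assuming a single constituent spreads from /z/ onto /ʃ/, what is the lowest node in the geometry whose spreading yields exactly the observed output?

Coronal

Comparing /ʃ/ with its surface form [s], the features that change are [anterior], [distributed].
These terminals are all dominated by Coronal, and no proper subconstituent of Coronal covers them all; Coronal is their lowest common ancestor.
Spreading Coronal from /z/ overwrites each of those terminals with /z/'s values, yielding exactly [s].
[voice], a feature on which the two segments disagree outside Coronal, is unchanged — nothing dominating it spread, and Coronal is the minimal sufficient constituent.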